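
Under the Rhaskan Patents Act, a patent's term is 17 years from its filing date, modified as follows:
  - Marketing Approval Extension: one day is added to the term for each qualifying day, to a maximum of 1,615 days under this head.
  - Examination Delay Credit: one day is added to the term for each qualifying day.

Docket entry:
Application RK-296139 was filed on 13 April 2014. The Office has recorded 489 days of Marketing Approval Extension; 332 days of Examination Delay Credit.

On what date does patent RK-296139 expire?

July 12, 2033

Base term: filing date + 17 years → 13 April 2031.
Marketing Approval Extension: 489 days (within the 1615-day cap) → +489 days → 14 August 2032.
Examination Delay Credit: +332 days → 12 July 2033.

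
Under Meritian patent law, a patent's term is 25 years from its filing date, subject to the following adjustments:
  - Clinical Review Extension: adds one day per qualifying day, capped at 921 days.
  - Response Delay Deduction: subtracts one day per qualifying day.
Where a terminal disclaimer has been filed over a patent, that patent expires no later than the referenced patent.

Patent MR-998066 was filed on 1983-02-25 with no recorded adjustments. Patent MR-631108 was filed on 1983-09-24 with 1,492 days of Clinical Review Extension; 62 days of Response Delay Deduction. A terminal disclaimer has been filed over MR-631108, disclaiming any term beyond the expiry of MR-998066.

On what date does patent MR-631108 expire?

Natural term of MR-631108:
  Base: filing + 25 years → 24 September 2008.
  Clinical Review Extension: 1492 days claimed exceeds the 921-day cap, so +921 days → 3 April 2011.
  Response Delay Deduction: −62 days → 31 January 2011.
Expiry of referenced patent MR-998066:
  Base: filing + 25 years → 25 February 2008.
Terminal disclaimer: MR-631108 expires on the earlier of 31 January 2011 and 25 February 2008.

February 25, 2008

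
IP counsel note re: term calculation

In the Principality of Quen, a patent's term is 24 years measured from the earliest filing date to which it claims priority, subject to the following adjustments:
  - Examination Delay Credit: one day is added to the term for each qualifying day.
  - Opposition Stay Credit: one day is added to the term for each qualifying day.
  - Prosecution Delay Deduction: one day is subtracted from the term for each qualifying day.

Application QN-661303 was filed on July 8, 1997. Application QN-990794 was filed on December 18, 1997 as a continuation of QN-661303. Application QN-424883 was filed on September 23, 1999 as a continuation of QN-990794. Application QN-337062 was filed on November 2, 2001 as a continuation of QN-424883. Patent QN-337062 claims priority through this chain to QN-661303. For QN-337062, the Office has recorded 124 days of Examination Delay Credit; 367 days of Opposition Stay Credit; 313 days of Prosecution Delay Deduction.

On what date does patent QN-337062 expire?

2022-01-02

Earliest priority filing: 8 July 1997.
Base term: 8 July 1997 + 24 years → 8 July 2021.
Examination Delay Credit: +124 days → 9 November 2021.
Opposition Stay Credit: +367 days → 11 November 2022.
Prosecution Delay Deduction: −313 days → 2 January 2022.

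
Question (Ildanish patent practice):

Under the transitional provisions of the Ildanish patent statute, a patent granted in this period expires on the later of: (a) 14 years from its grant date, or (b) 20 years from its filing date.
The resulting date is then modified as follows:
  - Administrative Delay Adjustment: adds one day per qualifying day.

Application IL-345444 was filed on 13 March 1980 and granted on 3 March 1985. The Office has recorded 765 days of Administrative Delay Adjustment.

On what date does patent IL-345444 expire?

(a) grant + 14 years → 3 March 1999.
(b) filing + 20 years → 13 March 2000.
Later of the two: 13 March 2000.
Administrative Delay Adjustment: +765 days → 17 April 2002.

April 17, 2002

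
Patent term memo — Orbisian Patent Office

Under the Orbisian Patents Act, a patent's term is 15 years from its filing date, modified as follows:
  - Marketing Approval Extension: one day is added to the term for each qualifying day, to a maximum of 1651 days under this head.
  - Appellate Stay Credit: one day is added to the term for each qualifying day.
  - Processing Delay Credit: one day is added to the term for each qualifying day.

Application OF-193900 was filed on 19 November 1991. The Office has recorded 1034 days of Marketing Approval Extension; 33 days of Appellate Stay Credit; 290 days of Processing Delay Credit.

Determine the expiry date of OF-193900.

Base term: filing date + 15 years → 19 November 2006.
Marketing Approval Extension: 1034 days (within the 1651-day cap) → +1034 days → 18 September 2009.
Appellate Stay Credit: +33 days → 21 October 2009.
Processing Delay Credit: +290 days → 7 August 2010.

2010-08-07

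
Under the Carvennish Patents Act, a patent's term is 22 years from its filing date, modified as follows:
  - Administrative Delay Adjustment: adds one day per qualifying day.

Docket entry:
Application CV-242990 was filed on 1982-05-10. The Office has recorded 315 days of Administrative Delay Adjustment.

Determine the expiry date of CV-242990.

March 21, 2005

Base term: filing date + 22 years → 10 May 2004.
Administrative Delay Adjustment: +315 days → 21 March 2005.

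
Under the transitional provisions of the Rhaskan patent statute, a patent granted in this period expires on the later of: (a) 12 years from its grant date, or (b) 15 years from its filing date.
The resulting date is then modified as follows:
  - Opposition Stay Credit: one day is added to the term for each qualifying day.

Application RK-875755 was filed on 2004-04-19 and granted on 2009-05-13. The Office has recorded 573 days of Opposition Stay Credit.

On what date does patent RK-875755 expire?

December 7, 2022

(a) grant + 12 years → 13 May 2021.
(b) filing + 15 years → 19 April 2019.
Later of the two: 13 May 2021.
Opposition Stay Credit: +573 days → 7 December 2022.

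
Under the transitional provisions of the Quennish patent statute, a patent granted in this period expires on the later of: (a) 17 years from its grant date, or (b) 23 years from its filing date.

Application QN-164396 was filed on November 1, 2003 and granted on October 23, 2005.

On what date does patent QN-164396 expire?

November 1, 2026

(a) grant + 17 years → 23 October 2022.
(b) filing + 23 years → 1 November 2026.
Later of the two: 1 November 2026.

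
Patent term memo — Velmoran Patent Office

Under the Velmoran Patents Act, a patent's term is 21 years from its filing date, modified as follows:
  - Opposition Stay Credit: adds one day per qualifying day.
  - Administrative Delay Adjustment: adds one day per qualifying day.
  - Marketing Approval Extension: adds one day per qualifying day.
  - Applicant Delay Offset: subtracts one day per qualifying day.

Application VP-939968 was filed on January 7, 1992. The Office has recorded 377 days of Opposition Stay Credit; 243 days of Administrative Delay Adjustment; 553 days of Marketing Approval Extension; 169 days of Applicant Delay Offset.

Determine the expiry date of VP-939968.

October 8, 2015

Base term: filing date + 21 years → 7 January 2013.
Opposition Stay Credit: +377 days → 19 January 2014.
Administrative Delay Adjustment: +243 days → 19 September 2014.
Marketing Approval Extension: +553 days → 25 March 2016.
Applicant Delay Offset: −169 days → 8 October 2015.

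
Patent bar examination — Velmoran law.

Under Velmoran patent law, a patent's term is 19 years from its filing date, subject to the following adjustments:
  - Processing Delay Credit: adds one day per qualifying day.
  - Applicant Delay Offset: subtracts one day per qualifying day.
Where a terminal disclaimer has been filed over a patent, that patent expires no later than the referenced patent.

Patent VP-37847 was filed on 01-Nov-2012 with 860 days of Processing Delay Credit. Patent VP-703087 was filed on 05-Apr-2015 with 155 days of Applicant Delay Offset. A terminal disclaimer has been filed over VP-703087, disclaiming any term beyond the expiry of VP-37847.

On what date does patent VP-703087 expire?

Natural term of VP-703087:
  Base: filing + 19 years → 5 April 2034.
  Applicant Delay Offset: −155 days → 1 November 2033.
Expiry of referenced patent VP-37847:
  Base: filing + 19 years → 1 November 2031.
  Processing Delay Credit: +860 days → 10 March 2034.
Terminal disclaimer: VP-703087 expires on the earlier of 1 November 2033 and 10 March 2034.

November 1, 2033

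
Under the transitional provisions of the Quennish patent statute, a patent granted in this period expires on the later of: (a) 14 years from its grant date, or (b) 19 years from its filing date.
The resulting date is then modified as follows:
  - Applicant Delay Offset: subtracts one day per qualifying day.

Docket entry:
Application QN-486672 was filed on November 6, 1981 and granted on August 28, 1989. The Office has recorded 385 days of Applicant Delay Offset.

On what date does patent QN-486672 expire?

(a) grant + 14 years → 28 August 2003.
(b) filing + 19 years → 6 November 2000.
Later of the two: 28 August 2003.
Applicant Delay Offset: −385 days → 8 August 2002.

2002-08-08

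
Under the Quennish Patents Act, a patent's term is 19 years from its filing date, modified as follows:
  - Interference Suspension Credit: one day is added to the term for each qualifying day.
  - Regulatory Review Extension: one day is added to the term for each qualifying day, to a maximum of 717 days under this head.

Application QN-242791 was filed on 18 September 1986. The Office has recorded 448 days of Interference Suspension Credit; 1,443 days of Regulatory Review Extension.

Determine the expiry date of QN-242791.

Base term: filing date + 19 years → 18 September 2005.
Interference Suspension Credit: +448 days → 10 December 2006.
Regulatory Review Extension: 1443 days claimed exceeds the 717-day cap, so +717 days → 26 November 2008.

November 26, 2008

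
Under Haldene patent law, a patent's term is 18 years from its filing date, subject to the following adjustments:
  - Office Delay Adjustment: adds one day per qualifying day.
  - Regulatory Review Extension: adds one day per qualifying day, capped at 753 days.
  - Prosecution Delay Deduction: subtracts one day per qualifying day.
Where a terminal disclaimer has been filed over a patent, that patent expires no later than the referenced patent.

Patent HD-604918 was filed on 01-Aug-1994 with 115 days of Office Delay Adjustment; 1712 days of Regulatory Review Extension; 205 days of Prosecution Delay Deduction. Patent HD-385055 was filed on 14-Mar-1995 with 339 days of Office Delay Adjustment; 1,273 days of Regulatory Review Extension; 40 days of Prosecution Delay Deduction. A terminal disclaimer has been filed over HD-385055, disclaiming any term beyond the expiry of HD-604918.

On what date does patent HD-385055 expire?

2014-05-26

Natural term of HD-385055:
  Base: filing + 18 years → 14 March 2013.
  Office Delay Adjustment: +339 days → 16 February 2014.
  Regulatory Review Extension: 1273 days claimed exceeds the 753-day cap, so +753 days → 10 March 2016.
  Prosecution Delay Deduction: −40 days → 30 January 2016.
Expiry of referenced patent HD-604918:
  Base: filing + 18 years → 1 August 2012.
  Office Delay Adjustment: +115 days → 24 November 2012.
  Regulatory Review Extension: 1712 days claimed exceeds the 753-day cap, so +753 days → 17 December 2014.
  Prosecution Delay Deduction: −205 days → 26 May 2014.
Terminal disclaimer: HD-385055 expires on the earlier of 30 January 2016 and 26 May 2014.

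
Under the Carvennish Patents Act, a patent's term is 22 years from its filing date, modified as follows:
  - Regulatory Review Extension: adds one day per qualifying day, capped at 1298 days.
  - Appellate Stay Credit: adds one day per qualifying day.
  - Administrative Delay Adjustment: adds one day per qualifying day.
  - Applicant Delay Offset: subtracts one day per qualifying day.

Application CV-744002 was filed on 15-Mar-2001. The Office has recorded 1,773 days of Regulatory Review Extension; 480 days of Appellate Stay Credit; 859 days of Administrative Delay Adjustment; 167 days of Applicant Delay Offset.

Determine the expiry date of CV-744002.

Base term: filing date + 22 years → 15 March 2023.
Regulatory Review Extension: 1773 days claimed exceeds the 1298-day cap, so +1298 days → 3 October 2026.
Appellate Stay Credit: +480 days → 26 January 2028.
Administrative Delay Adjustment: +859 days → 3 June 2030.
Applicant Delay Offset: −167 days → 18 December 2029.

2029-12-18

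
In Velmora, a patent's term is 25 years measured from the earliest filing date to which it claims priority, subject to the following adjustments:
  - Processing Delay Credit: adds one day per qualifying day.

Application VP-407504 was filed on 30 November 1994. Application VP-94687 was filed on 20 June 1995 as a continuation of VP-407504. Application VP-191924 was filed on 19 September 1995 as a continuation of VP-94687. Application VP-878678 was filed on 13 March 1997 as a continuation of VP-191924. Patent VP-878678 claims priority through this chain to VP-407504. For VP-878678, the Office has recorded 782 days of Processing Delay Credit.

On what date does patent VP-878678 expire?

Earliest priority filing: 30 November 1994.
Base term: 30 November 1994 + 25 years → 30 November 2019.
Processing Delay Credit: +782 days → 20 January 2022.

January 20, 2022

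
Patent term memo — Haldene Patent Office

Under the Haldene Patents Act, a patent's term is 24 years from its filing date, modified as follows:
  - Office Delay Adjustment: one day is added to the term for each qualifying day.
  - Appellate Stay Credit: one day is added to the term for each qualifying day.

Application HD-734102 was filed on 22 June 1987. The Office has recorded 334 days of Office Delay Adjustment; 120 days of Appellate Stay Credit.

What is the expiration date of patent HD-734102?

Base term: filing date + 24 years → 22 June 2011.
Office Delay Adjustment: +334 days → 21 May 2012.
Appellate Stay Credit: +120 days → 18 September 2012.

September 18, 2012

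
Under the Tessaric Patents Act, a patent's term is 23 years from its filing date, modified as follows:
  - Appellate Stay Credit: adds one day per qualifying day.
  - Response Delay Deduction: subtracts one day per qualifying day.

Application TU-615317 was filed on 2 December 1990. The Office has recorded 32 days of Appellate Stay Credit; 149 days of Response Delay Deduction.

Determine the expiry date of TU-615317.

August 7, 2013

Base term: filing date + 23 years → 2 December 2013.
Appellate Stay Credit: +32 days → 3 January 2014.
Response Delay Deduction: −149 days → 7 August 2013.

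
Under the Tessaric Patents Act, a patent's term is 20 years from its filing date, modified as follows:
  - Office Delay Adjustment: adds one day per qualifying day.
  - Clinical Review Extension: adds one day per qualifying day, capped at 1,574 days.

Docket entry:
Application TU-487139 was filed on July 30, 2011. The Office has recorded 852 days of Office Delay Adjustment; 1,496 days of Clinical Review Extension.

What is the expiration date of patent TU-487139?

Base term: filing date + 20 years → 30 July 2031.
Office Delay Adjustment: +852 days → 28 November 2033.
Clinical Review Extension: 1496 days (within the 1574-day cap) → +1496 days → 2 January 2038.

2038-01-02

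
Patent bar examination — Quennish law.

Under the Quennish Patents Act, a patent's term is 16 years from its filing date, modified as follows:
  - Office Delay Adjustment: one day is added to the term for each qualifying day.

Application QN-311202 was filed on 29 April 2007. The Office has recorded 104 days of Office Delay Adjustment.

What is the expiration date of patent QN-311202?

2023-08-11

Base term: filing date + 16 years → 29 April 2023.
Office Delay Adjustment: +104 days → 11 August 2023.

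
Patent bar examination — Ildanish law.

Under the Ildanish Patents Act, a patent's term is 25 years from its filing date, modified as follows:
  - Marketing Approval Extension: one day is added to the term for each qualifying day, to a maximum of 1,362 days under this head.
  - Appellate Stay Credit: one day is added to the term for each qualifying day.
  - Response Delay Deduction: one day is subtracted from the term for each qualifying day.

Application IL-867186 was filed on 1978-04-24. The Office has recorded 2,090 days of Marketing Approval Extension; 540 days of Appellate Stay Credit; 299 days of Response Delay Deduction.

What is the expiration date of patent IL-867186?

Base term: filing date + 25 years → 24 April 2003.
Marketing Approval Extension: 2090 days claimed exceeds the 1362-day cap, so +1362 days → 15 January 2007.
Appellate Stay Credit: +540 days → 8 July 2008.
Response Delay Deduction: −299 days → 13 September 2007.

2007-09-13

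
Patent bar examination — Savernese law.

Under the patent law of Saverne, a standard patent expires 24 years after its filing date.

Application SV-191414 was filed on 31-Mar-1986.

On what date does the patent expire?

Filing date + 24 years → 31 March 2010.

2010-03-31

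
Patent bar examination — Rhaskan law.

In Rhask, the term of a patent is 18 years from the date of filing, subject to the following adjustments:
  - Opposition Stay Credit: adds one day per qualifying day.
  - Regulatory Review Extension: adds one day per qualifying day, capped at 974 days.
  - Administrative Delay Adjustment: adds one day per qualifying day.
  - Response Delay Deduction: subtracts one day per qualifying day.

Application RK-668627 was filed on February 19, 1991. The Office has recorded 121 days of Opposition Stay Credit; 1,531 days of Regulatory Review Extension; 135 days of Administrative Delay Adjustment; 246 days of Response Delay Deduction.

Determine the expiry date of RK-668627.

Base term: filing date + 18 years → 19 February 2009.
Opposition Stay Credit: +121 days → 20 June 2009.
Regulatory Review Extension: 1531 days claimed exceeds the 974-day cap, so +974 days → 19 February 2012.
Administrative Delay Adjustment: +135 days → 3 July 2012.
Response Delay Deduction: −246 days → 31 October 2011.

2011-10-31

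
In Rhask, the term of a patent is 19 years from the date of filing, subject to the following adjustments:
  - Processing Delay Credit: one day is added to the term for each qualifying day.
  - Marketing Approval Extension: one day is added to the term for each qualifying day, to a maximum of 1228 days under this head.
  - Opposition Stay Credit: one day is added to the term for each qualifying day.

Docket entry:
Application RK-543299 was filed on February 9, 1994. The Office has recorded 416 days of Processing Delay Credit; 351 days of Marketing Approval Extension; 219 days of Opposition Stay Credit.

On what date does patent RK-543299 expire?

2015-10-23

Base term: filing date + 19 years → 9 February 2013.
Processing Delay Credit: +416 days → 1 April 2014.
Marketing Approval Extension: 351 days (within the 1228-day cap) → +351 days → 18 March 2015.
Opposition Stay Credit: +219 days → 23 October 2015.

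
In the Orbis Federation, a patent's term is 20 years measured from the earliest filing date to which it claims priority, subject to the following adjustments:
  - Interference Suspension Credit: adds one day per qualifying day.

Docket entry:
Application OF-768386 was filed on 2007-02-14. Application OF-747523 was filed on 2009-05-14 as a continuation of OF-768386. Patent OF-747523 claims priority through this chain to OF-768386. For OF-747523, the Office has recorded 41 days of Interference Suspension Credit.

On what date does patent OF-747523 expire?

Earliest priority filing: 14 February 2007.
Base term: 14 February 2007 + 20 years → 14 February 2027.
Interference Suspension Credit: +41 days → 27 March 2027.

March 27, 2027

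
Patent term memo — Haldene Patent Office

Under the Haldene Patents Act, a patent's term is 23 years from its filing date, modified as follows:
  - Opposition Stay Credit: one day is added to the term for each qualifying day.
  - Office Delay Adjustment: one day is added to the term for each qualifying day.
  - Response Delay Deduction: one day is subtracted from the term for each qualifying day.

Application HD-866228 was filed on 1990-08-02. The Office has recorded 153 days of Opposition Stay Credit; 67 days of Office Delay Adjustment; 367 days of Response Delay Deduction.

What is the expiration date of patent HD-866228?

2013-03-08

Base term: filing date + 23 years → 2 August 2013.
Opposition Stay Credit: +153 days → 2 January 2014.
Office Delay Adjustment: +67 days → 10 March 2014.
Response Delay Deduction: −367 days → 8 March 2013.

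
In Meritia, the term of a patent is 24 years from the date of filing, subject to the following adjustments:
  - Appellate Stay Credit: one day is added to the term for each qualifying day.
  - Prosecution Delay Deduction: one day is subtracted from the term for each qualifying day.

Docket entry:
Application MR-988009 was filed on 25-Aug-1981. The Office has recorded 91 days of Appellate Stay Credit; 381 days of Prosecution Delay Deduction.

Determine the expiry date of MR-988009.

2004-11-08

Base term: filing date + 24 years → 25 August 2005.
Appellate Stay Credit: +91 days → 24 November 2005.
Prosecution Delay Deduction: −381 days → 8 November 2004.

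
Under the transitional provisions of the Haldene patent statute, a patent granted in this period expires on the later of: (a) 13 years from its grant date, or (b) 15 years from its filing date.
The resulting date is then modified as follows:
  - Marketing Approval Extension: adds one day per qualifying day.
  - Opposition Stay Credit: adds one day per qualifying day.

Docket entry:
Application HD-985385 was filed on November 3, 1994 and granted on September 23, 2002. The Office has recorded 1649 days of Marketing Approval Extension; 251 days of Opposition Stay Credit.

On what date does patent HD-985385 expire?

December 5, 2020

(a) grant + 13 years → 23 September 2015.
(b) filing + 15 years → 3 November 2009.
Later of the two: 23 September 2015.
Marketing Approval Extension: +1649 days → 29 March 2020.
Opposition Stay Credit: +251 days → 5 December 2020.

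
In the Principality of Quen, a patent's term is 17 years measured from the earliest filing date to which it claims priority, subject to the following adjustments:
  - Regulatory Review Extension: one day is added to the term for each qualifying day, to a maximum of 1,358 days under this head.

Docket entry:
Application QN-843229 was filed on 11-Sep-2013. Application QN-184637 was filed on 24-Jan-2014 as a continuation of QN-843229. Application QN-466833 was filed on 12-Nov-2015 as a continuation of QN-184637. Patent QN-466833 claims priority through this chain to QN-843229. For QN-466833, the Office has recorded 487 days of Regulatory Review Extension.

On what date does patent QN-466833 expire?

2032-01-11

Earliest priority filing: 11 September 2013.
Base term: 11 September 2013 + 17 years → 11 September 2030.
Regulatory Review Extension: 487 days (within the 1358-day cap) → +487 days → 11 January 2032.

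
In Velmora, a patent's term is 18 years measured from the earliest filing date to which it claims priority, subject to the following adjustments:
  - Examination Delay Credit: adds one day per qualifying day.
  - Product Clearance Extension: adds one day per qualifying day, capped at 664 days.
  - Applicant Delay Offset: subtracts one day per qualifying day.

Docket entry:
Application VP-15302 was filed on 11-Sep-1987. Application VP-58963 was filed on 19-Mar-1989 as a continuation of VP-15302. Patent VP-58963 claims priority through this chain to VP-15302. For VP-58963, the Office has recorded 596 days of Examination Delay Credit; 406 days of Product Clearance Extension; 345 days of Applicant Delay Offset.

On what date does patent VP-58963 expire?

June 30, 2007

Earliest priority filing: 11 September 1987.
Base term: 11 September 1987 + 18 years → 11 September 2005.
Examination Delay Credit: +596 days → 30 April 2007.
Product Clearance Extension: 406 days (within the 664-day cap) → +406 days → 9 June 2008.
Applicant Delay Offset: −345 days → 30 June 2007.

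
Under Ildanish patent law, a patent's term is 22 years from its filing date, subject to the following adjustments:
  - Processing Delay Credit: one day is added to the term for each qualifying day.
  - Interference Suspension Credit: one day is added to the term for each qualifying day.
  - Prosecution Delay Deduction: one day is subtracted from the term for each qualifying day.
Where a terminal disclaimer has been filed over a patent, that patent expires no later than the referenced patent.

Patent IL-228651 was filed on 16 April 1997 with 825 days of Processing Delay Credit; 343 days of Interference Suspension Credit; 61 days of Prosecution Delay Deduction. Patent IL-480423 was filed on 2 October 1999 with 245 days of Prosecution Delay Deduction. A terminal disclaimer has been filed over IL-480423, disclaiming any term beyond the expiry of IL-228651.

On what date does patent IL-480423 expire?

Natural term of IL-480423:
  Base: filing + 22 years → 2 October 2021.
  Prosecution Delay Deduction: −245 days → 30 January 2021.
Expiry of referenced patent IL-228651:
  Base: filing + 22 years → 16 April 2019.
  Processing Delay Credit: +825 days → 19 July 2021.
  Interference Suspension Credit: +343 days → 27 June 2022.
  Prosecution Delay Deduction: −61 days → 27 April 2022.
Terminal disclaimer: IL-480423 expires on the earlier of 30 January 2021 and 27 April 2022.

2021-01-30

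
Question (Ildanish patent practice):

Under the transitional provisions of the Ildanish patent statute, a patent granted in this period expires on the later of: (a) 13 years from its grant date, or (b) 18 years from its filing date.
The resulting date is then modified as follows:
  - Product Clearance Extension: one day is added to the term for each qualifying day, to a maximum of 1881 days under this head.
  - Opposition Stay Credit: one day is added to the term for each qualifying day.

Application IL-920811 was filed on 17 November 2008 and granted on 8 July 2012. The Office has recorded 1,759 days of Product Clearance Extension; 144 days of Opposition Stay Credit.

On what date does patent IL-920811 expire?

(a) grant + 13 years → 8 July 2025.
(b) filing + 18 years → 17 November 2026.
Later of the two: 17 November 2026.
Product Clearance Extension: 1759 days (within the 1881-day cap) → +1759 days → 11 September 2031.
Opposition Stay Credit: +144 days → 2 February 2032.

2032-02-02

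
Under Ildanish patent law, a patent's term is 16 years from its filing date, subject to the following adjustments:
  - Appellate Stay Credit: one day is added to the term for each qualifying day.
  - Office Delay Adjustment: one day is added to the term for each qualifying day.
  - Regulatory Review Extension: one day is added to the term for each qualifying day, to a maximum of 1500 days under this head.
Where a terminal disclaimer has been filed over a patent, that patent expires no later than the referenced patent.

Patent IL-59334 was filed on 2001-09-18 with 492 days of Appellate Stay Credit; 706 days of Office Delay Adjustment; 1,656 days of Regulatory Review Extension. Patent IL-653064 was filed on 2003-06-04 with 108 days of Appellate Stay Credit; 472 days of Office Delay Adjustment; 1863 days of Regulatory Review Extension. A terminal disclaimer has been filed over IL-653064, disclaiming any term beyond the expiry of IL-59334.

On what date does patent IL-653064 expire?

Natural term of IL-653064:
  Base: filing + 16 years → 4 June 2019.
  Appellate Stay Credit: +108 days → 20 September 2019.
  Office Delay Adjustment: +472 days → 4 January 2021.
  Regulatory Review Extension: 1863 days claimed exceeds the 1500-day cap, so +1500 days → 12 February 2025.
Expiry of referenced patent IL-59334:
  Base: filing + 16 years → 18 September 2017.
  Appellate Stay Credit: +492 days → 23 January 2019.
  Office Delay Adjustment: +706 days → 29 December 2020.
  Regulatory Review Extension: 1656 days claimed exceeds the 1500-day cap, so +1500 days → 6 February 2025.
Terminal disclaimer: IL-653064 expires on the earlier of 12 February 2025 and 6 February 2025.

February 6, 2025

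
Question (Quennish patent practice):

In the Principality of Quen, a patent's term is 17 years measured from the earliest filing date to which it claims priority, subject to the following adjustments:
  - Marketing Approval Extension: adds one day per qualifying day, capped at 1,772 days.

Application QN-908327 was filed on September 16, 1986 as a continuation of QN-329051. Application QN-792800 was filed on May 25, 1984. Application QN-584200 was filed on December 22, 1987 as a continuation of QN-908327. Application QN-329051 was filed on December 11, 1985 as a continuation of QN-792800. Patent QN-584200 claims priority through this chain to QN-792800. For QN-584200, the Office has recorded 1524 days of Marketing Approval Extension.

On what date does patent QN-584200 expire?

July 27, 2005

Earliest priority filing: 25 May 1984.
Base term: 25 May 1984 + 17 years → 25 May 2001.
Marketing Approval Extension: 1524 days (within the 1772-day cap) → +1524 days → 27 July 2005.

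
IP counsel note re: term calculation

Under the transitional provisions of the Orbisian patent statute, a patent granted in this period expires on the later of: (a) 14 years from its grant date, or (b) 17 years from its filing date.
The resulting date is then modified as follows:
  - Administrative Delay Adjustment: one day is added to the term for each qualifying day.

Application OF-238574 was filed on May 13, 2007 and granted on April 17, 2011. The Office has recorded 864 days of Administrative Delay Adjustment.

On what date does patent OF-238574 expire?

(a) grant + 14 years → 17 April 2025.
(b) filing + 17 years → 13 May 2024.
Later of the two: 17 April 2025.
Administrative Delay Adjustment: +864 days → 29 August 2027.

2027-08-29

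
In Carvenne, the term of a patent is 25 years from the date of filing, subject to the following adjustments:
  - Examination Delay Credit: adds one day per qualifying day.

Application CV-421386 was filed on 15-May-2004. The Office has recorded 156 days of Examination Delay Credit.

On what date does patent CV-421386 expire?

Base term: filing date + 25 years → 15 May 2029.
Examination Delay Credit: +156 days → 18 October 2029.

October 18, 2029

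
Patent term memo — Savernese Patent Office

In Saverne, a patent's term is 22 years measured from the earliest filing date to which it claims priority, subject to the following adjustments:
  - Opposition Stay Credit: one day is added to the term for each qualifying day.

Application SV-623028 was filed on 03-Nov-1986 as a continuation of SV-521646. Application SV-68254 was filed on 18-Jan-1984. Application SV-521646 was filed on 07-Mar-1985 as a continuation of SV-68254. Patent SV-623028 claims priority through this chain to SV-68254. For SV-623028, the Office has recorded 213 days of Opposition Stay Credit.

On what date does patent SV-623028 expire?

Earliest priority filing: 18 January 1984.
Base term: 18 January 1984 + 22 years → 18 January 2006.
Opposition Stay Credit: +213 days → 19 August 2006.

2006-08-19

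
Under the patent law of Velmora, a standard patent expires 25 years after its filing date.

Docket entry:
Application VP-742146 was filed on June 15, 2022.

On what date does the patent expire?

June 15, 2047

Filing date + 25 years → 15 June 2047.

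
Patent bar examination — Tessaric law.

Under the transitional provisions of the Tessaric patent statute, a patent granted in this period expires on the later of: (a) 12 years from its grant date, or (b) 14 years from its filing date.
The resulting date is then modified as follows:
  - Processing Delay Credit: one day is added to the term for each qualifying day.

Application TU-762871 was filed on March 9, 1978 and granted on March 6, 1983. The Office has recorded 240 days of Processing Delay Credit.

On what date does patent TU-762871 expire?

(a) grant + 12 years → 6 March 1995.
(b) filing + 14 years → 9 March 1992.
Later of the two: 6 March 1995.
Processing Delay Credit: +240 days → 1 November 1995.

November 1, 1995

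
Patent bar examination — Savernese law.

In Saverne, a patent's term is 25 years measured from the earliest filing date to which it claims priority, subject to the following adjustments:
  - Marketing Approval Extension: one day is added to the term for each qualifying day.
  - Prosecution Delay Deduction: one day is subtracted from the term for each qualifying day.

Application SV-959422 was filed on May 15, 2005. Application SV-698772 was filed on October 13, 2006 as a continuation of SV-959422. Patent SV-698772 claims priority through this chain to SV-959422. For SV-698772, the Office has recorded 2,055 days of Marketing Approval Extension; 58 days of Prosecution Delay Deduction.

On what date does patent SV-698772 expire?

Earliest priority filing: 15 May 2005.
Base term: 15 May 2005 + 25 years → 15 May 2030.
Marketing Approval Extension: +2055 days → 30 December 2035.
Prosecution Delay Deduction: −58 days → 2 November 2035.

2035-11-02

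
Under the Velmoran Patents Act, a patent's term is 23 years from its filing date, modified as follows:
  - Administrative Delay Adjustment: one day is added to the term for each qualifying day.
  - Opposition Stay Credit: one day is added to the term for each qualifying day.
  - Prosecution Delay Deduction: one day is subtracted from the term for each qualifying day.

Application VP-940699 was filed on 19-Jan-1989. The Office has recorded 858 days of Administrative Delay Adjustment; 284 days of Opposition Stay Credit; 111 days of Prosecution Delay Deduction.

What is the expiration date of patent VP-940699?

Base term: filing date + 23 years → 19 January 2012.
Administrative Delay Adjustment: +858 days → 26 May 2014.
Opposition Stay Credit: +284 days → 6 March 2015.
Prosecution Delay Deduction: −111 days → 15 November 2014.

November 15, 2014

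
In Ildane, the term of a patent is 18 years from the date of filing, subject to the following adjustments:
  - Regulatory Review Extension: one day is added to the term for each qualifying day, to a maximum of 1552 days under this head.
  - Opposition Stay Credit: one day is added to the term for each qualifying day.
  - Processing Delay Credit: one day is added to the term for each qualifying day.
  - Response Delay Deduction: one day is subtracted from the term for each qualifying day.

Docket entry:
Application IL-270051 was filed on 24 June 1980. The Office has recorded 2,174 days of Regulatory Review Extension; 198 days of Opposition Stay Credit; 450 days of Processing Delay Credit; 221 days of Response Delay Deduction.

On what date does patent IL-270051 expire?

Base term: filing date + 18 years → 24 June 1998.
Regulatory Review Extension: 2174 days claimed exceeds the 1552-day cap, so +1552 days → 23 September 2002.
Opposition Stay Credit: +198 days → 9 April 2003.
Processing Delay Credit: +450 days → 2 July 2004.
Response Delay Deduction: −221 days → 24 November 2003.

2003-11-24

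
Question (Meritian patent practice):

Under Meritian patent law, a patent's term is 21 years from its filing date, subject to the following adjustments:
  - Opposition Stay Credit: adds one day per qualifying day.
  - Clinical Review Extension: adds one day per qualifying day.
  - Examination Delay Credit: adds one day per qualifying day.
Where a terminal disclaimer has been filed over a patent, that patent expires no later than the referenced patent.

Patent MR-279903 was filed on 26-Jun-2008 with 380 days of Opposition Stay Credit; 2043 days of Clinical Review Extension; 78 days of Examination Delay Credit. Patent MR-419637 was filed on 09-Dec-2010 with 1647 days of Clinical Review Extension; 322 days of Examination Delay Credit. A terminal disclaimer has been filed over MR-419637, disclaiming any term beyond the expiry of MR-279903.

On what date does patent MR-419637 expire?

Natural term of MR-419637:
  Base: filing + 21 years → 9 December 2031.
  Clinical Review Extension: +1647 days → 12 June 2036.
  Examination Delay Credit: +322 days → 30 April 2037.
Expiry of referenced patent MR-279903:
  Base: filing + 21 years → 26 June 2029.
  Opposition Stay Credit: +380 days → 11 July 2030.
  Clinical Review Extension: +2043 days → 13 February 2036.
  Examination Delay Credit: +78 days → 1 May 2036.
Terminal disclaimer: MR-419637 expires on the earlier of 30 April 2037 and 1 May 2036.

2036-05-01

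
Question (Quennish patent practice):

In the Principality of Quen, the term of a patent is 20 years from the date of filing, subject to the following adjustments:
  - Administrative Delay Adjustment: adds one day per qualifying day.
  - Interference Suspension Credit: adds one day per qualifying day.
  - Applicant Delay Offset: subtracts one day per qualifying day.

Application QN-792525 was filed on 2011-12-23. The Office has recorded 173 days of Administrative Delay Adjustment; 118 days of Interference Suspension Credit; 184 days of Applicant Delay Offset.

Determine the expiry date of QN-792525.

Base term: filing date + 20 years → 23 December 2031.
Administrative Delay Adjustment: +173 days → 13 June 2032.
Interference Suspension Credit: +118 days → 9 October 2032.
Applicant Delay Offset: −184 days → 8 April 2032.

2032-04-08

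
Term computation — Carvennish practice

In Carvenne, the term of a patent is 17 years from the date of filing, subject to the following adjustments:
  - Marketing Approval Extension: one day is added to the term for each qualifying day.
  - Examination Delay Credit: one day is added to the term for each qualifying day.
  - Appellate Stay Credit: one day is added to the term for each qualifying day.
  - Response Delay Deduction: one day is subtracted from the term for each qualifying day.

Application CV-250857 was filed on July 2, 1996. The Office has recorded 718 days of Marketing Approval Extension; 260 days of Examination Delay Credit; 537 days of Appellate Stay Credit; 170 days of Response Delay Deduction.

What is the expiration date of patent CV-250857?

2017-03-08

Base term: filing date + 17 years → 2 July 2013.
Marketing Approval Extension: +718 days → 20 June 2015.
Examination Delay Credit: +260 days → 6 March 2016.
Appellate Stay Credit: +537 days → 25 August 2017.
Response Delay Deduction: −170 days → 8 March 2017.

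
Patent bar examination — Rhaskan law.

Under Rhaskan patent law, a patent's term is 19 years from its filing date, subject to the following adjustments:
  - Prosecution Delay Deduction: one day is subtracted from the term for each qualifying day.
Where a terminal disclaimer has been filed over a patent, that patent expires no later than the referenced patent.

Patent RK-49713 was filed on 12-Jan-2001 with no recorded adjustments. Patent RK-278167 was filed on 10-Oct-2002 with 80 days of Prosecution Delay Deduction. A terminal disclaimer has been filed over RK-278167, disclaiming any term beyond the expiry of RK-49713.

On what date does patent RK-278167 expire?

January 12, 2020

Natural term of RK-278167:
  Base: filing + 19 years → 10 October 2021.
  Prosecution Delay Deduction: −80 days → 22 July 2021.
Expiry of referenced patent RK-49713:
  Base: filing + 19 years → 12 January 2020.
Terminal disclaimer: RK-278167 expires on the earlier of 22 July 2021 and 12 January 2020.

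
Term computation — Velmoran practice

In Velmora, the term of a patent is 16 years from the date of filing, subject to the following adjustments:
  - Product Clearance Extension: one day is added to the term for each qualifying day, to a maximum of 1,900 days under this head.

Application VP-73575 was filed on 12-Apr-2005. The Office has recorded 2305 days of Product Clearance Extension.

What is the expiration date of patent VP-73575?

Base term: filing date + 16 years → 12 April 2021.
Product Clearance Extension: 2305 days claimed exceeds the 1900-day cap, so +1900 days → 25 June 2026.

2026-06-25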